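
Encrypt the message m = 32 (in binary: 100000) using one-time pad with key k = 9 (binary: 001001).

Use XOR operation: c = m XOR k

Step 1: Write out the XOR operation bit by bit:
  Message: 100000
  Key:     001001
  XOR:     101001
Step 2: Convert to decimal: 101001 = 41.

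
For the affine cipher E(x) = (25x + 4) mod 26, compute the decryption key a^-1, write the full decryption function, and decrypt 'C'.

Step 1: Find a^-1, the modular inverse of 25 mod 26.
Step 2: We need 25 * a^-1 = 1 (mod 26).
Step 3: 25 * 25 = 625 = 24 * 26 + 1, so a^-1 = 25.
Step 4: D(y) = 25(y - 4) mod 26.
Step 5: Apply to 'C' (y = 2): D(2) = 25 * (2 - 4) mod 26 = 25 * -2 mod 26 = 2 -> 'C'.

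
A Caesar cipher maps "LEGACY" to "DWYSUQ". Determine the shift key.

Step 1: Compare first letters: L (position 11) -> D (position 3).
Step 2: Shift = (3 - 11) mod 26 = 18.
The shift value is 18.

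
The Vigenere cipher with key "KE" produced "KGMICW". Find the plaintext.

Step 1: Extend key: KEKEKE
Step 2: Decrypt each letter (c - k) mod 26:
  K(10) - K(10) = (10-10) mod 26 = 0 = A
  G(6) - E(4) = (6-4) mod 26 = 2 = C
  M(12) - K(10) = (12-10) mod 26 = 2 = C
  I(8) - E(4) = (8-4) mod 26 = 4 = E
  C(2) - K(10) = (2-10) mod 26 = 18 = S
  W(22) - E(4) = (22-4) mod 26 = 18 = S
Plaintext: ACCESS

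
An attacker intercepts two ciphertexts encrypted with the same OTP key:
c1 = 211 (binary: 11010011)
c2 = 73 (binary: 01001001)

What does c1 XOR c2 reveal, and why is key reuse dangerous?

Step 1: c1 XOR c2 = (m1 XOR k) XOR (m2 XOR k).
Step 2: By XOR associativity/commutativity: = m1 XOR m2 XOR k XOR k = m1 XOR m2.
Step 3: 11010011 XOR 01001001 = 10011010 = 154.
Step 4: The key cancels out! An attacker learns m1 XOR m2 = 154, revealing the relationship between plaintexts.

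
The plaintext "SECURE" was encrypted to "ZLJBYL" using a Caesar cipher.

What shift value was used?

Step 1: Compare first letters: S (position 18) -> Z (position 25).
Step 2: Shift = (25 - 18) mod 26 = 7.
The shift value is 7.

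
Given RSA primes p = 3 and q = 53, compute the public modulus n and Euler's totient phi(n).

Step 1: n = p * q = 3 * 53 = 159.
Step 2: phi(n) = (p-1)(q-1) = 2 * 52 = 104.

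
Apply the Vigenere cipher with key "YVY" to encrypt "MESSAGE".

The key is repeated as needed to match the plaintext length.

Step 1: Repeat key to match plaintext length:
  Plaintext: MESSAGE
  Key:       YVYYVYY
Step 2: Encrypt each letter:
  M(12) + Y(24) = (12+24) mod 26 = 10 = K
  E(4) + V(21) = (4+21) mod 26 = 25 = Z
  S(18) + Y(24) = (18+24) mod 26 = 16 = Q
  S(18) + Y(24) = (18+24) mod 26 = 16 = Q
  A(0) + V(21) = (0+21) mod 26 = 21 = V
  G(6) + Y(24) = (6+24) mod 26 = 4 = E
  E(4) + Y(24) = (4+24) mod 26 = 2 = C
Ciphertext: KZQQVEC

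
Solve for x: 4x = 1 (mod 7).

Step 1: We need x such that 4 * x = 1 (mod 7).
Step 2: Using the extended Euclidean algorithm or trial:
  4 * 2 = 8 = 1 * 7 + 1.
Step 3: Since 8 mod 7 = 1, the inverse is x = 2.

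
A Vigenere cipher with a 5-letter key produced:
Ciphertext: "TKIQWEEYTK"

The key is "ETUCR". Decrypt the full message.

Step 1: Key 'ETUCR' has length 5. Extended key: ETUCRETUCR
Step 2: Decrypt each position:
  T(19) - E(4) = 15 = P
  K(10) - T(19) = 17 = R
  I(8) - U(20) = 14 = O
  Q(16) - C(2) = 14 = O
  W(22) - R(17) = 5 = F
  E(4) - E(4) = 0 = A
  E(4) - T(19) = 11 = L
  Y(24) - U(20) = 4 = E
  T(19) - C(2) = 17 = R
  K(10) - R(17) = 19 = T
Plaintext: PROOFALERT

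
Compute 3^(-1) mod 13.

Step 1: We need x such that 3 * x = 1 (mod 13).
Step 2: Using the extended Euclidean algorithm or trial:
  3 * 9 = 27 = 2 * 13 + 1.
Step 3: Since 27 mod 13 = 1, the inverse is x = 9.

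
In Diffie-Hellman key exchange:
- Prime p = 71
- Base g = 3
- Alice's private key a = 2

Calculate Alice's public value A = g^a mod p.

Step 1: A = g^a mod p = 3^2 mod 71.
  3^1 mod 71 = 3
  3^2 mod 71 = (3 * 3) mod 71 = 9
Result: A = 9.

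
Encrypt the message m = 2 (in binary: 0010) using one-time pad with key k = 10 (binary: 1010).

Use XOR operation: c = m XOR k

Step 1: Write out the XOR operation bit by bit:
  Message: 0010
  Key:     1010
  XOR:     1000
Step 2: Convert to decimal: 1000 = 8.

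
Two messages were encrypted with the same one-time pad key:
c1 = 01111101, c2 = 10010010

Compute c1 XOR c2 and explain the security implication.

Step 1: c1 XOR c2 = (m1 XOR k) XOR (m2 XOR k).
Step 2: By XOR associativity/commutativity: = m1 XOR m2 XOR k XOR k = m1 XOR m2.
Step 3: 01111101 XOR 10010010 = 11101111 = 239.
Step 4: The key cancels out! An attacker learns m1 XOR m2 = 239, revealing the relationship between plaintexts.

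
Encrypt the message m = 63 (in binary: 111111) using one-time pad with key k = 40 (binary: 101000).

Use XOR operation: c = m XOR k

Step 1: Write out the XOR operation bit by bit:
  Message: 111111
  Key:     101000
  XOR:     010111
Step 2: Convert to decimal: 010111 = 23.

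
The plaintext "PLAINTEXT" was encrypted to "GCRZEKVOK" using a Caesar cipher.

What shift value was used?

Step 1: Compare first letters: P (position 15) -> G (position 6).
Step 2: Shift = (6 - 15) mod 26 = 17.
The shift value is 17.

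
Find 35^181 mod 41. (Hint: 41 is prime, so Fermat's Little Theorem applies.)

Step 1: Since 41 is prime, by Fermat's Little Theorem: 35^40 = 1 (mod 41).
Step 2: Reduce exponent: 181 mod 40 = 21.
Step 3: So 35^181 = 35^21 (mod 41).
Step 4: 35^21 mod 41 = 6.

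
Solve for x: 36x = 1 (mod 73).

Step 1: We need x such that 36 * x = 1 (mod 73).
Step 2: Using the extended Euclidean algorithm or trial:
  36 * 71 = 2556 = 35 * 73 + 1.
Step 3: Since 2556 mod 73 = 1, the inverse is x = 71.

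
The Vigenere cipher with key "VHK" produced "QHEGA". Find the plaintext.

Step 1: Extend key: VHKVH
Step 2: Decrypt each letter (c - k) mod 26:
  Q(16) - V(21) = (16-21) mod 26 = 21 = V
  H(7) - H(7) = (7-7) mod 26 = 0 = A
  E(4) - K(10) = (4-10) mod 26 = 20 = U
  G(6) - V(21) = (6-21) mod 26 = 11 = L
  A(0) - H(7) = (0-7) mod 26 = 19 = T
Plaintext: VAULT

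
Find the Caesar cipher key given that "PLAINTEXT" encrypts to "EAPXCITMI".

Step 1: Compare first letters: P (position 15) -> E (position 4).
Step 2: Shift = (4 - 15) mod 26 = 15.
The shift value is 15.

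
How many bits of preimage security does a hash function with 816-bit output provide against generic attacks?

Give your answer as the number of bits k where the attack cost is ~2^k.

Step 1: The hash has a 816-bit output.
Step 2: Preimage resistance means: given a digest h(x), it should be infeasible to find any input that hashes to it.
With a 816-bit output there are 2^816 possible digests, so a generic brute-force preimage search costs about 2^816 evaluations.
Step 3: Security level = 816 bits.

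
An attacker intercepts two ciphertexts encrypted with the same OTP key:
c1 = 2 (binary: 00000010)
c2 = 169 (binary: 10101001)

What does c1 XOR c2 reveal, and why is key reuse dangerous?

Step 1: c1 XOR c2 = (m1 XOR k) XOR (m2 XOR k).
Step 2: By XOR associativity/commutativity: = m1 XOR m2 XOR k XOR k = m1 XOR m2.
Step 3: 00000010 XOR 10101001 = 10101011 = 171.
Step 4: The key cancels out! An attacker learns m1 XOR m2 = 171, revealing the relationship between plaintexts.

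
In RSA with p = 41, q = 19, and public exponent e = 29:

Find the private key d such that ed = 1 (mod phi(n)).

Step 1: n = 41 * 19 = 779.
Step 2: phi(n) = 40 * 18 = 720.
Step 3: Find d such that 29 * d = 1 (mod 720).
Step 4: d = 29^(-1) mod 720 = 149.
Verification: 29 * 149 = 4321 = 6 * 720 + 1.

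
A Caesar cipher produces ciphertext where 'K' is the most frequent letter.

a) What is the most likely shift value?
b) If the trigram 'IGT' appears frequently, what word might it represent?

Step 1: In English, 'E' is the most frequent letter (12.7%).
Step 2: The most frequent ciphertext letter is 'K' (position 10).
Step 3: Shift = (10 - 4) mod 26 = 6.
Step 4: Decrypt 'IGT' by shifting back 6:
  I -> C
  G -> A
  T -> N
Step 5: 'IGT' decrypts to 'CAN'.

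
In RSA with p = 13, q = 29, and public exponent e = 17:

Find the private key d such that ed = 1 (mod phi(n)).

Step 1: n = 13 * 29 = 377.
Step 2: phi(n) = 12 * 28 = 336.
Step 3: Find d such that 17 * d = 1 (mod 336).
Step 4: d = 17^(-1) mod 336 = 257.
Verification: 17 * 257 = 4369 = 13 * 336 + 1.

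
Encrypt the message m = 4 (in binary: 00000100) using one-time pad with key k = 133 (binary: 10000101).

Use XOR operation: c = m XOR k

Step 1: Write out the XOR operation bit by bit:
  Message: 00000100
  Key:     10000101
  XOR:     10000001
Step 2: Convert to decimal: 10000001 = 129.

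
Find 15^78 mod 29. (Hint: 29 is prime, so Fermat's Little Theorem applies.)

Step 1: Since 29 is prime, by Fermat's Little Theorem: 15^28 = 1 (mod 29).
Step 2: Reduce exponent: 78 mod 28 = 22.
Step 3: So 15^78 = 15^22 (mod 29).
Step 4: 15^22 mod 29 = 6.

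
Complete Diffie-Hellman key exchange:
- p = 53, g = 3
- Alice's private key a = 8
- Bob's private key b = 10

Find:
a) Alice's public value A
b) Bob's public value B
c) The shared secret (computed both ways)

Step 1: A = g^a mod p = 3^8 mod 53 = 42.
Step 2: B = g^b mod p = 3^10 mod 53 = 7.
Step 3: Alice computes s = B^a mod p = 7^8 mod 53 = 44.
Step 4: Bob computes s = A^b mod p = 42^10 mod 53 = 44.
Both sides agree: shared secret = 44.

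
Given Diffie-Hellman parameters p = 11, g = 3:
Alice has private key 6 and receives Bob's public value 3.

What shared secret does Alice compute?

Step 1: s = B^a mod p = 3^6 mod 11.
  3^1 mod 11 = 3
  3^2 mod 11 = (3 * 3) mod 11 = 9
  3^3 mod 11 = (9 * 3) mod 11 = 5
  3^4 mod 11 = (5 * 3) mod 11 = 4
  3^5 mod 11 = (4 * 3) mod 11 = 1
  3^6 mod 11 = (1 * 3) mod 11 = 3
Result: shared secret = 3.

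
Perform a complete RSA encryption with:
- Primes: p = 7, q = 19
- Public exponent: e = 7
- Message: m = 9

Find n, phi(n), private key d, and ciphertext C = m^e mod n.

Step 1: n = 7 * 19 = 133.
Step 2: phi(n) = (7-1)(19-1) = 6 * 18 = 108.
Step 3: Find d = 7^(-1) mod 108 = 31.
  Verify: 7 * 31 = 217 = 1 (mod 108).
Step 4: C = 9^7 mod 133 = 23.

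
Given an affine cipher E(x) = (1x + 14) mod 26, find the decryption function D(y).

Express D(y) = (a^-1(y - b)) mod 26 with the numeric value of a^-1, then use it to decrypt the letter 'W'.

Step 1: Find a^-1, the modular inverse of 1 mod 26.
Step 2: We need 1 * a^-1 = 1 (mod 26).
Step 3: 1 * 1 = 1 = 0 * 26 + 1, so a^-1 = 1.
Step 4: D(y) = 1(y - 14) mod 26.
Step 5: Apply to 'W' (y = 22): D(22) = 1 * (22 - 14) mod 26 = 1 * 8 mod 26 = 8 -> 'I'.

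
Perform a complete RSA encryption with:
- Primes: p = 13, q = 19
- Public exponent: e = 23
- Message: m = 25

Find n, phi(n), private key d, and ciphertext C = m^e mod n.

Step 1: n = 13 * 19 = 247.
Step 2: phi(n) = (13-1)(19-1) = 12 * 18 = 216.
Step 3: Find d = 23^(-1) mod 216 = 47.
  Verify: 23 * 47 = 1081 = 1 (mod 216).
Step 4: C = 25^23 mod 247 = 233.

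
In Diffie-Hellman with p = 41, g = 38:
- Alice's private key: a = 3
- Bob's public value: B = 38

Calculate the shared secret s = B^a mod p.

Step 1: s = B^a mod p = 38^3 mod 41.
  38^1 mod 41 = 38
  38^2 mod 41 = (38 * 38) mod 41 = 9
  38^3 mod 41 = (9 * 38) mod 41 = 14
Result: shared secret = 14.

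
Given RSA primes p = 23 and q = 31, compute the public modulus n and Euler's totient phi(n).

Step 1: n = p * q = 23 * 31 = 713.
Step 2: phi(n) = (p-1)(q-1) = 22 * 30 = 660.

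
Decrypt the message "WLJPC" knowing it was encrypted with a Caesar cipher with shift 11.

Step 1: Reverse the shift by subtracting 11 from each letter position.
  W (position 22) -> position (22-11) mod 26 = 11 -> L
  L (position 11) -> position (11-11) mod 26 = 0 -> A
  J (position 9) -> position (9-11) mod 26 = 24 -> Y
  P (position 15) -> position (15-11) mod 26 = 4 -> E
  C (position 2) -> position (2-11) mod 26 = 17 -> R
Decrypted message: LAYER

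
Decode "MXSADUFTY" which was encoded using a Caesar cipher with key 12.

Step 1: Reverse the shift by subtracting 12 from each letter position.
  M (position 12) -> position (12-12) mod 26 = 0 -> A
  X (position 23) -> position (23-12) mod 26 = 11 -> L
  S (position 18) -> position (18-12) mod 26 = 6 -> G
  A (position 0) -> position (0-12) mod 26 = 14 -> O
  D (position 3) -> position (3-12) mod 26 = 17 -> R
  U (position 20) -> position (20-12) mod 26 = 8 -> I
  F (position 5) -> position (5-12) mod 26 = 19 -> T
  T (position 19) -> position (19-12) mod 26 = 7 -> H
  Y (position 24) -> position (24-12) mod 26 = 12 -> M
Decrypted message: ALGORITHM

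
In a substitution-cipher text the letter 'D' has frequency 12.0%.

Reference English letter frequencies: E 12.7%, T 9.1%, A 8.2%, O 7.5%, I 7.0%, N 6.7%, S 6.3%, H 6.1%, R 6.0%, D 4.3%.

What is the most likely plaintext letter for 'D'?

Step 1: The observed frequency is 12.0%.
Step 2: Compare with English frequencies:
  E: 12.7% (difference: 0.7%) <-- closest
  T: 9.1% (difference: 2.9%)
  A: 8.2% (difference: 3.8%)
  O: 7.5% (difference: 4.5%)
  I: 7.0% (difference: 5.0%)
  N: 6.7% (difference: 5.3%)
  S: 6.3% (difference: 5.7%)
  H: 6.1% (difference: 5.9%)
  R: 6.0% (difference: 6.0%)
  D: 4.3% (difference: 7.7%)
Step 3: 'D' most likely represents 'E' (frequency 12.7%).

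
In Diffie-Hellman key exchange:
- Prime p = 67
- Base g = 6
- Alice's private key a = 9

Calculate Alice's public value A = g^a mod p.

Step 1: A = g^a mod p = 6^9 mod 67.
  6^1 mod 67 = 6
  6^2 mod 67 = (6 * 6) mod 67 = 36
  6^3 mod 67 = (36 * 6) mod 67 = 15
  6^4 mod 67 = (15 * 6) mod 67 = 23
  6^5 mod 67 = (23 * 6) mod 67 = 4
  6^6 mod 67 = (4 * 6) mod 67 = 24
  6^7 mod 67 = (24 * 6) mod 67 = 10
  6^8 mod 67 = (10 * 6) mod 67 = 60
  6^9 mod 67 = (60 * 6) mod 67 = 25
Result: A = 25.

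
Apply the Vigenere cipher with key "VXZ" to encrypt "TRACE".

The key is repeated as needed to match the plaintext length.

Step 1: Repeat key to match plaintext length:
  Plaintext: TRACE
  Key:       VXZVX
Step 2: Encrypt each letter:
  T(19) + V(21) = (19+21) mod 26 = 14 = O
  R(17) + X(23) = (17+23) mod 26 = 14 = O
  A(0) + Z(25) = (0+25) mod 26 = 25 = Z
  C(2) + V(21) = (2+21) mod 26 = 23 = X
  E(4) + X(23) = (4+23) mod 26 = 1 = B
Ciphertext: OOZXB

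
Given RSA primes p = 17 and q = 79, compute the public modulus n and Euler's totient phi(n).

Step 1: n = p * q = 17 * 79 = 1343.
Step 2: phi(n) = (p-1)(q-1) = 16 * 78 = 1248.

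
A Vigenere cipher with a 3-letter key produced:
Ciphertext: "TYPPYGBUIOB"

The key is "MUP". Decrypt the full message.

Step 1: Key 'MUP' has length 3. Extended key: MUPMUPMUPMU
Step 2: Decrypt each position:
  T(19) - M(12) = 7 = H
  Y(24) - U(20) = 4 = E
  P(15) - P(15) = 0 = A
  P(15) - M(12) = 3 = D
  Y(24) - U(20) = 4 = E
  G(6) - P(15) = 17 = R
  B(1) - M(12) = 15 = P
  U(20) - U(20) = 0 = A
  I(8) - P(15) = 19 = T
  O(14) - M(12) = 2 = C
  B(1) - U(20) = 7 = H
Plaintext: HEADERPATCH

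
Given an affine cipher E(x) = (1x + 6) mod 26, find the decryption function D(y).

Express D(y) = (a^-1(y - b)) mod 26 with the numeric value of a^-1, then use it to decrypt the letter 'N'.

Step 1: Find a^-1, the modular inverse of 1 mod 26.
Step 2: We need 1 * a^-1 = 1 (mod 26).
Step 3: 1 * 1 = 1 = 0 * 26 + 1, so a^-1 = 1.
Step 4: D(y) = 1(y - 6) mod 26.
Step 5: Apply to 'N' (y = 13): D(13) = 1 * (13 - 6) mod 26 = 1 * 7 mod 26 = 7 -> 'H'.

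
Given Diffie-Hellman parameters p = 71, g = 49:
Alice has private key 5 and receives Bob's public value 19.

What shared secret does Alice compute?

Step 1: s = B^a mod p = 19^5 mod 71.
  19^1 mod 71 = 19
  19^2 mod 71 = (19 * 19) mod 71 = 6
  19^3 mod 71 = (6 * 19) mod 71 = 43
  19^4 mod 71 = (43 * 19) mod 71 = 36
  19^5 mod 71 = (36 * 19) mod 71 = 45
Result: shared secret = 45.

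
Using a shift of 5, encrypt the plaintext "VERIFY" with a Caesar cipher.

Step 1: For each letter, shift forward by 5 positions (mod 26).
  V (position 21) -> position (21+5) mod 26 = 0 -> A
  E (position 4) -> position (4+5) mod 26 = 9 -> J
  R (position 17) -> position (17+5) mod 26 = 22 -> W
  I (position 8) -> position (8+5) mod 26 = 13 -> N
  F (position 5) -> position (5+5) mod 26 = 10 -> K
  Y (position 24) -> position (24+5) mod 26 = 3 -> D
Result: AJWNKD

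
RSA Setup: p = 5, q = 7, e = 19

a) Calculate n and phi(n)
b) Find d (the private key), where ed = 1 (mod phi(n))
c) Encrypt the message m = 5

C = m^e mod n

Step 1: n = 5 * 7 = 35.
Step 2: phi(n) = (5-1)(7-1) = 4 * 6 = 24.
Step 3: Find d = 19^(-1) mod 24 = 19.
  Verify: 19 * 19 = 361 = 1 (mod 24).
Step 4: C = 5^19 mod 35 = 5.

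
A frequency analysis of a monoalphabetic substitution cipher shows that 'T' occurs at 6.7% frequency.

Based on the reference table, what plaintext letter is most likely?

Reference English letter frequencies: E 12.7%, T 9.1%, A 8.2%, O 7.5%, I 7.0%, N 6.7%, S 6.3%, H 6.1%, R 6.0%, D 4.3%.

Step 1: The observed frequency is 6.7%.
Step 2: Compare with English frequencies:
  E: 12.7% (difference: 6.0%)
  T: 9.1% (difference: 2.4%)
  A: 8.2% (difference: 1.5%)
  O: 7.5% (difference: 0.8%)
  I: 7.0% (difference: 0.3%)
  N: 6.7% (difference: 0.0%) <-- closest
  S: 6.3% (difference: 0.4%)
  H: 6.1% (difference: 0.6%)
  R: 6.0% (difference: 0.7%)
  D: 4.3% (difference: 2.4%)
Step 3: 'T' most likely represents 'N' (frequency 6.7%).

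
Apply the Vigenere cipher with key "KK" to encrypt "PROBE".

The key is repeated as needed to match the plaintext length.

Step 1: Repeat key to match plaintext length:
  Plaintext: PROBE
  Key:       KKKKK
Step 2: Encrypt each letter:
  P(15) + K(10) = (15+10) mod 26 = 25 = Z
  R(17) + K(10) = (17+10) mod 26 = 1 = B
  O(14) + K(10) = (14+10) mod 26 = 24 = Y
  B(1) + K(10) = (1+10) mod 26 = 11 = L
  E(4) + K(10) = (4+10) mod 26 = 14 = O
Ciphertext: ZBYLO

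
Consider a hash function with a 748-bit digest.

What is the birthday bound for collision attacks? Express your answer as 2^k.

Step 1: The birthday paradox gives collision probability ~50% after sqrt(2^n) = 2^(n/2) hashes.
Step 2: For 748-bit output: 2^(748/2) = 2^374.
Step 3: Approximately 2^374 hash computations needed.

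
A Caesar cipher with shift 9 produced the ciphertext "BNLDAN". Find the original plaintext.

Step 1: Reverse the shift by subtracting 9 from each letter position.
  B (position 1) -> position (1-9) mod 26 = 18 -> S
  N (position 13) -> position (13-9) mod 26 = 4 -> E
  L (position 11) -> position (11-9) mod 26 = 2 -> C
  D (position 3) -> position (3-9) mod 26 = 20 -> U
  A (position 0) -> position (0-9) mod 26 = 17 -> R
  N (position 13) -> position (13-9) mod 26 = 4 -> E
Decrypted message: SECURE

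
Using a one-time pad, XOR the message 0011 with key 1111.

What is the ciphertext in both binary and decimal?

Step 1: Write out the XOR operation bit by bit:
  Message: 0011
  Key:     1111
  XOR:     1100
Step 2: Convert to decimal: 1100 = 12.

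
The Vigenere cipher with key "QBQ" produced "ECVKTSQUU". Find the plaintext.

Step 1: Extend key: QBQQBQQBQ
Step 2: Decrypt each letter (c - k) mod 26:
  E(4) - Q(16) = (4-16) mod 26 = 14 = O
  C(2) - B(1) = (2-1) mod 26 = 1 = B
  V(21) - Q(16) = (21-16) mod 26 = 5 = F
  K(10) - Q(16) = (10-16) mod 26 = 20 = U
  T(19) - B(1) = (19-1) mod 26 = 18 = S
  S(18) - Q(16) = (18-16) mod 26 = 2 = C
  Q(16) - Q(16) = (16-16) mod 26 = 0 = A
  U(20) - B(1) = (20-1) mod 26 = 19 = T
  U(20) - Q(16) = (20-16) mod 26 = 4 = E
Plaintext: OBFUSCATE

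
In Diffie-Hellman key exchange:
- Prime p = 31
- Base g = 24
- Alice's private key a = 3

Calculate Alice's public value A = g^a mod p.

Step 1: A = g^a mod p = 24^3 mod 31.
  24^1 mod 31 = 24
  24^2 mod 31 = (24 * 24) mod 31 = 18
  24^3 mod 31 = (18 * 24) mod 31 = 29
Result: A = 29.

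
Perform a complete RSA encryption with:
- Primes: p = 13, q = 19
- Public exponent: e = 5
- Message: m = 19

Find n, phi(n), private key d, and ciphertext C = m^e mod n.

Step 1: n = 13 * 19 = 247.
Step 2: phi(n) = (13-1)(19-1) = 12 * 18 = 216.
Step 3: Find d = 5^(-1) mod 216 = 173.
  Verify: 5 * 173 = 865 = 1 (mod 216).
Step 4: C = 19^5 mod 247 = 171.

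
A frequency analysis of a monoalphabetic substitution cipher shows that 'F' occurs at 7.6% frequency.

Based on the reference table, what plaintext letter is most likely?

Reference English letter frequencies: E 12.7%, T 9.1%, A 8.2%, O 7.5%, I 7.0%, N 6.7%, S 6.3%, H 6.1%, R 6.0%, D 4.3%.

Step 1: The observed frequency is 7.6%.
Step 2: Compare with English frequencies:
  E: 12.7% (difference: 5.1%)
  T: 9.1% (difference: 1.5%)
  A: 8.2% (difference: 0.6%)
  O: 7.5% (difference: 0.1%) <-- closest
  I: 7.0% (difference: 0.6%)
  N: 6.7% (difference: 0.9%)
  S: 6.3% (difference: 1.3%)
  H: 6.1% (difference: 1.5%)
  R: 6.0% (difference: 1.6%)
  D: 4.3% (difference: 3.3%)
Step 3: 'F' most likely represents 'O' (frequency 7.5%).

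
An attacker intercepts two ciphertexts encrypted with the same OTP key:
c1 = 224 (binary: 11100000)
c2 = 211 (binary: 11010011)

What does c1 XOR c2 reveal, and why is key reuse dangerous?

Step 1: c1 XOR c2 = (m1 XOR k) XOR (m2 XOR k).
Step 2: By XOR associativity/commutativity: = m1 XOR m2 XOR k XOR k = m1 XOR m2.
Step 3: 11100000 XOR 11010011 = 00110011 = 51.
Step 4: The key cancels out! An attacker learns m1 XOR m2 = 51, revealing the relationship between plaintexts.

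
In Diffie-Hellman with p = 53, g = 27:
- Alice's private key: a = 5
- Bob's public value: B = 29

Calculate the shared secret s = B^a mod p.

Step 1: s = B^a mod p = 29^5 mod 53.
  29^1 mod 53 = 29
  29^2 mod 53 = (29 * 29) mod 53 = 46
  29^3 mod 53 = (46 * 29) mod 53 = 9
  29^4 mod 53 = (9 * 29) mod 53 = 49
  29^5 mod 53 = (49 * 29) mod 53 = 43
Result: shared secret = 43.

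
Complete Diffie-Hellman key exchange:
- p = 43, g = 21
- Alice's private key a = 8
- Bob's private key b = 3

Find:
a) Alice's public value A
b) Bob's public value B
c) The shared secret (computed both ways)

Step 1: A = g^a mod p = 21^8 mod 43 = 21.
Step 2: B = g^b mod p = 21^3 mod 43 = 16.
Step 3: Alice computes s = B^a mod p = 16^8 mod 43 = 16.
Step 4: Bob computes s = A^b mod p = 21^3 mod 43 = 16.
Both sides agree: shared secret = 16.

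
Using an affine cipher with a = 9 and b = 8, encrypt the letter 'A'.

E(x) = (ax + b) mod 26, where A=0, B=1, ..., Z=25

Step 1: Convert 'A' to number: x = 0.
Step 2: E(0) = (9 * 0 + 8) mod 26 = 8 mod 26 = 8.
Step 3: Convert 8 back to letter: I.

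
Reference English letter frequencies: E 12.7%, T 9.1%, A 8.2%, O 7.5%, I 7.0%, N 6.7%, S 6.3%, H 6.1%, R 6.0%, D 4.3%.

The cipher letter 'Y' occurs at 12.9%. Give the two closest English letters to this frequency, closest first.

Step 1: Observed frequency of 'Y' is 12.9%.
Step 2: Compute distances to each reference frequency and sort:
  E (12.7%): difference = 0.2% <-- BEST
  T (9.1%): difference = 3.8% <-- RUNNER-UP
  A (8.2%): difference = 4.7%
  O (7.5%): difference = 5.4%
  I (7.0%): difference = 5.9%
Step 3: Most likely is 'E' (12.7%, diff 0.2%); second most likely is 'T' (9.1%, diff 3.8%).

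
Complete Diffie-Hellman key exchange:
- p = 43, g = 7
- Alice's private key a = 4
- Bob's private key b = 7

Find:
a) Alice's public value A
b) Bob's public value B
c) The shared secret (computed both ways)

Step 1: A = g^a mod p = 7^4 mod 43 = 36.
Step 2: B = g^b mod p = 7^7 mod 43 = 7.
Step 3: Alice computes s = B^a mod p = 7^4 mod 43 = 36.
Step 4: Bob computes s = A^b mod p = 36^7 mod 43 = 36.
Both sides agree: shared secret = 36.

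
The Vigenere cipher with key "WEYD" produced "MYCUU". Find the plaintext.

Step 1: Extend key: WEYDW
Step 2: Decrypt each letter (c - k) mod 26:
  M(12) - W(22) = (12-22) mod 26 = 16 = Q
  Y(24) - E(4) = (24-4) mod 26 = 20 = U
  C(2) - Y(24) = (2-24) mod 26 = 4 = E
  U(20) - D(3) = (20-3) mod 26 = 17 = R
  U(20) - W(22) = (20-22) mod 26 = 24 = Y
Plaintext: QUERY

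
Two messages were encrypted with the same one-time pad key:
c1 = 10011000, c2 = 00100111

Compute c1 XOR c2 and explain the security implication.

Step 1: c1 XOR c2 = (m1 XOR k) XOR (m2 XOR k).
Step 2: By XOR associativity/commutativity: = m1 XOR m2 XOR k XOR k = m1 XOR m2.
Step 3: 10011000 XOR 00100111 = 10111111 = 191.
Step 4: The key cancels out! An attacker learns m1 XOR m2 = 191, revealing the relationship between plaintexts.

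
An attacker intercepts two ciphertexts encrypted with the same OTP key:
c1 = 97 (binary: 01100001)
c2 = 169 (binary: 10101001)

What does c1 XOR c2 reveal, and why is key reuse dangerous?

Step 1: c1 XOR c2 = (m1 XOR k) XOR (m2 XOR k).
Step 2: By XOR associativity/commutativity: = m1 XOR m2 XOR k XOR k = m1 XOR m2.
Step 3: 01100001 XOR 10101001 = 11001000 = 200.
Step 4: The key cancels out! An attacker learns m1 XOR m2 = 200, revealing the relationship between plaintexts.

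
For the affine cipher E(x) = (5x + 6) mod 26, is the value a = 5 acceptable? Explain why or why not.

Step 1: Compute gcd(5, 26).
Step 2: gcd(5, 26) = 1.
Since gcd = 1, 5 is coprime with 26, so it is a valid key.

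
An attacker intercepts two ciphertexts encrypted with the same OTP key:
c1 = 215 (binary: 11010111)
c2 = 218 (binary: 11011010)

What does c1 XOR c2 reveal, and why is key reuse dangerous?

Step 1: c1 XOR c2 = (m1 XOR k) XOR (m2 XOR k).
Step 2: By XOR associativity/commutativity: = m1 XOR m2 XOR k XOR k = m1 XOR m2.
Step 3: 11010111 XOR 11011010 = 00001101 = 13.
Step 4: The key cancels out! An attacker learns m1 XOR m2 = 13, revealing the relationship between plaintexts.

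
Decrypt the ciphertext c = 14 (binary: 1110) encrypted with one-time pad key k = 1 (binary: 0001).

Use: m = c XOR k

Step 1: XOR ciphertext with key:
  Ciphertext: 1110
  Key:        0001
  XOR:        1111
Step 2: Plaintext = 1111 = 15 in decimal.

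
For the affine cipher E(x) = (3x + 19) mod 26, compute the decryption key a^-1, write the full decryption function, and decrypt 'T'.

Step 1: Find a^-1, the modular inverse of 3 mod 26.
Step 2: We need 3 * a^-1 = 1 (mod 26).
Step 3: 3 * 9 = 27 = 1 * 26 + 1, so a^-1 = 9.
Step 4: D(y) = 9(y - 19) mod 26.
Step 5: Apply to 'T' (y = 19): D(19) = 9 * (19 - 19) mod 26 = 9 * 0 mod 26 = 0 -> 'A'.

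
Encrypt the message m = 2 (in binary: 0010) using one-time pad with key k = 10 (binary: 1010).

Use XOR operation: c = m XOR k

Step 1: Write out the XOR operation bit by bit:
  Message: 0010
  Key:     1010
  XOR:     1000
Step 2: Convert to decimal: 1000 = 8.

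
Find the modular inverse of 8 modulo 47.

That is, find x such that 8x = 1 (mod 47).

Step 1: We need x such that 8 * x = 1 (mod 47).
Step 2: Using the extended Euclidean algorithm or trial:
  8 * 6 = 48 = 1 * 47 + 1.
Step 3: Since 48 mod 47 = 1, the inverse is x = 6.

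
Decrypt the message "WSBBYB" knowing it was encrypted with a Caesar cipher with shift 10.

Step 1: Reverse the shift by subtracting 10 from each letter position.
  W (position 22) -> position (22-10) mod 26 = 12 -> M
  S (position 18) -> position (18-10) mod 26 = 8 -> I
  B (position 1) -> position (1-10) mod 26 = 17 -> R
  B (position 1) -> position (1-10) mod 26 = 17 -> R
  Y (position 24) -> position (24-10) mod 26 = 14 -> O
  B (position 1) -> position (1-10) mod 26 = 17 -> R
Decrypted message: MIRROR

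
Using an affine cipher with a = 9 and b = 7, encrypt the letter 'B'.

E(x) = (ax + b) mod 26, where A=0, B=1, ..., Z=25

Step 1: Convert 'B' to number: x = 1.
Step 2: E(1) = (9 * 1 + 7) mod 26 = 16 mod 26 = 16.
Step 3: Convert 16 back to letter: Q.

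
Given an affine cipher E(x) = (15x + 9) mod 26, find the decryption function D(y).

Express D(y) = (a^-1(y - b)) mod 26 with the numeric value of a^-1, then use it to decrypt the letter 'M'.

Step 1: Find a^-1, the modular inverse of 15 mod 26.
Step 2: We need 15 * a^-1 = 1 (mod 26).
Step 3: 15 * 7 = 105 = 4 * 26 + 1, so a^-1 = 7.
Step 4: D(y) = 7(y - 9) mod 26.
Step 5: Apply to 'M' (y = 12): D(12) = 7 * (12 - 9) mod 26 = 7 * 3 mod 26 = 21 -> 'V'.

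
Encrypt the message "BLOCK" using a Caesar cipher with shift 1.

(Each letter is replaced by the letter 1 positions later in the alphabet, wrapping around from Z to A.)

Step 1: For each letter, shift forward by 1 positions (mod 26).
  B (position 1) -> position (1+1) mod 26 = 2 -> C
  L (position 11) -> position (11+1) mod 26 = 12 -> M
  O (position 14) -> position (14+1) mod 26 = 15 -> P
  C (position 2) -> position (2+1) mod 26 = 3 -> D
  K (position 10) -> position (10+1) mod 26 = 11 -> L
Result: CMPDL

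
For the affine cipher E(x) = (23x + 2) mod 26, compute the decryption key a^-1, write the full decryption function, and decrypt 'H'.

Step 1: Find a^-1, the modular inverse of 23 mod 26.
Step 2: We need 23 * a^-1 = 1 (mod 26).
Step 3: 23 * 17 = 391 = 15 * 26 + 1, so a^-1 = 17.
Step 4: D(y) = 17(y - 2) mod 26.
Step 5: Apply to 'H' (y = 7): D(7) = 17 * (7 - 2) mod 26 = 17 * 5 mod 26 = 7 -> 'H'.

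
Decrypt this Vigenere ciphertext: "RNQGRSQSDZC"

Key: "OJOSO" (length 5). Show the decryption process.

Step 1: Key 'OJOSO' has length 5. Extended key: OJOSOOJOSOO
Step 2: Decrypt each position:
  R(17) - O(14) = 3 = D
  N(13) - J(9) = 4 = E
  Q(16) - O(14) = 2 = C
  G(6) - S(18) = 14 = O
  R(17) - O(14) = 3 = D
  S(18) - O(14) = 4 = E
  Q(16) - J(9) = 7 = H
  S(18) - O(14) = 4 = E
  D(3) - S(18) = 11 = L
  Z(25) - O(14) = 11 = L
  C(2) - O(14) = 14 = O
Plaintext: DECODEHELLO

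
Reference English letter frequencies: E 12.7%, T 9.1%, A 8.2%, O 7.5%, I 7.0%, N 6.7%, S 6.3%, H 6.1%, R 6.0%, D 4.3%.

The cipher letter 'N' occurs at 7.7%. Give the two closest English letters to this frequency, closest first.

Step 1: Observed frequency of 'N' is 7.7%.
Step 2: Compute distances to each reference frequency and sort:
  O (7.5%): difference = 0.2% <-- BEST
  A (8.2%): difference = 0.5% <-- RUNNER-UP
  I (7.0%): difference = 0.7%
  N (6.7%): difference = 1.0%
  T (9.1%): difference = 1.4%
Step 3: Most likely is 'O' (7.5%, diff 0.2%); second most likely is 'A' (8.2%, diff 0.5%).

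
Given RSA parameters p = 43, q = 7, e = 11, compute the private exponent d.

Step 1: n = 43 * 7 = 301.
Step 2: phi(n) = 42 * 6 = 252.
Step 3: Find d such that 11 * d = 1 (mod 252).
Step 4: d = 11^(-1) mod 252 = 23.
Verification: 11 * 23 = 253 = 1 * 252 + 1.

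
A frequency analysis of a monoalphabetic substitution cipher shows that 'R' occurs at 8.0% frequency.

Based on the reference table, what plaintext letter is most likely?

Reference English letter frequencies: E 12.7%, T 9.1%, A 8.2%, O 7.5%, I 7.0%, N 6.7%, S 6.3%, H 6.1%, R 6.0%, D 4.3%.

Step 1: The observed frequency is 8.0%.
Step 2: Compare with English frequencies:
  E: 12.7% (difference: 4.7%)
  T: 9.1% (difference: 1.1%)
  A: 8.2% (difference: 0.2%) <-- closest
  O: 7.5% (difference: 0.5%)
  I: 7.0% (difference: 1.0%)
  N: 6.7% (difference: 1.3%)
  S: 6.3% (difference: 1.7%)
  H: 6.1% (difference: 1.9%)
  R: 6.0% (difference: 2.0%)
  D: 4.3% (difference: 3.7%)
Step 3: 'R' most likely represents 'A' (frequency 8.2%).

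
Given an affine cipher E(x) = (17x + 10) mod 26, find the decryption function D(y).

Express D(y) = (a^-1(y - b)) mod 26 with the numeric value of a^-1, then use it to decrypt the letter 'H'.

Step 1: Find a^-1, the modular inverse of 17 mod 26.
Step 2: We need 17 * a^-1 = 1 (mod 26).
Step 3: 17 * 23 = 391 = 15 * 26 + 1, so a^-1 = 23.
Step 4: D(y) = 23(y - 10) mod 26.
Step 5: Apply to 'H' (y = 7): D(7) = 23 * (7 - 10) mod 26 = 23 * -3 mod 26 = 9 -> 'J'.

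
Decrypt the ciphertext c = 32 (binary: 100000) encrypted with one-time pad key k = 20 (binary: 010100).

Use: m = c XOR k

Step 1: XOR ciphertext with key:
  Ciphertext: 100000
  Key:        010100
  XOR:        110100
Step 2: Plaintext = 110100 = 52 in decimal.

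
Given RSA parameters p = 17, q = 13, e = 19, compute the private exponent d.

Step 1: n = 17 * 13 = 221.
Step 2: phi(n) = 16 * 12 = 192.
Step 3: Find d such that 19 * d = 1 (mod 192).
Step 4: d = 19^(-1) mod 192 = 91.
Verification: 19 * 91 = 1729 = 9 * 192 + 1.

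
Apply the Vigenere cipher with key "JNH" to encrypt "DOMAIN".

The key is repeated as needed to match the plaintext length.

Step 1: Repeat key to match plaintext length:
  Plaintext: DOMAIN
  Key:       JNHJNH
Step 2: Encrypt each letter:
  D(3) + J(9) = (3+9) mod 26 = 12 = M
  O(14) + N(13) = (14+13) mod 26 = 1 = B
  M(12) + H(7) = (12+7) mod 26 = 19 = T
  A(0) + J(9) = (0+9) mod 26 = 9 = J
  I(8) + N(13) = (8+13) mod 26 = 21 = V
  N(13) + H(7) = (13+7) mod 26 = 20 = U
Ciphertext: MBTJVU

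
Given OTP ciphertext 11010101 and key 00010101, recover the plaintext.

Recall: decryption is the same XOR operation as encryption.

Step 1: XOR ciphertext with key:
  Ciphertext: 11010101
  Key:        00010101
  XOR:        11000000
Step 2: Plaintext = 11000000 = 192 in decimal.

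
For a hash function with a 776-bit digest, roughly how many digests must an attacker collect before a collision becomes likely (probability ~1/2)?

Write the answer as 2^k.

Step 1: The birthday paradox gives collision probability ~50% after sqrt(2^n) = 2^(n/2) hashes.
Step 2: For 776-bit output: 2^(776/2) = 2^388.
Step 3: Approximately 2^388 hash computations needed.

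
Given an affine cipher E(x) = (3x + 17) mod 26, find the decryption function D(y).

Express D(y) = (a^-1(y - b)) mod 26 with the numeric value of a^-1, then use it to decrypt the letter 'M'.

Step 1: Find a^-1, the modular inverse of 3 mod 26.
Step 2: We need 3 * a^-1 = 1 (mod 26).
Step 3: 3 * 9 = 27 = 1 * 26 + 1, so a^-1 = 9.
Step 4: D(y) = 9(y - 17) mod 26.
Step 5: Apply to 'M' (y = 12): D(12) = 9 * (12 - 17) mod 26 = 9 * -5 mod 26 = 7 -> 'H'.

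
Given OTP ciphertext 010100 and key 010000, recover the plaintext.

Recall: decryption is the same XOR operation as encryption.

Step 1: XOR ciphertext with key:
  Ciphertext: 010100
  Key:        010000
  XOR:        000100
Step 2: Plaintext = 000100 = 4 in decimal.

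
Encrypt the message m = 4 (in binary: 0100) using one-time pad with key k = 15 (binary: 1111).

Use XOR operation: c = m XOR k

Step 1: Write out the XOR operation bit by bit:
  Message: 0100
  Key:     1111
  XOR:     1011
Step 2: Convert to decimal: 1011 = 11.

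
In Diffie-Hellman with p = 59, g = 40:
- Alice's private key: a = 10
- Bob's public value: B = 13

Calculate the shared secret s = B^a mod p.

Step 1: s = B^a mod p = 13^10 mod 59.
  13^1 mod 59 = 13
  13^2 mod 59 = (13 * 13) mod 59 = 51
  13^3 mod 59 = (51 * 13) mod 59 = 14
  13^4 mod 59 = (14 * 13) mod 59 = 5
  13^5 mod 59 = (5 * 13) mod 59 = 6
  13^6 mod 59 = (6 * 13) mod 59 = 19
  13^7 mod 59 = (19 * 13) mod 59 = 11
  13^8 mod 59 = (11 * 13) mod 59 = 25
  13^9 mod 59 = (25 * 13) mod 59 = 30
  13^10 mod 59 = (30 * 13) mod 59 = 36
Result: shared secret = 36.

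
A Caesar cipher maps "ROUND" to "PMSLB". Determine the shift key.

Step 1: Compare first letters: R (position 17) -> P (position 15).
Step 2: Shift = (15 - 17) mod 26 = 24.
The shift value is 24.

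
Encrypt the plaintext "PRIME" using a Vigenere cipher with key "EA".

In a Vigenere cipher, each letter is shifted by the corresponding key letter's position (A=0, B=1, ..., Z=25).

Step 1: Repeat key to match plaintext length:
  Plaintext: PRIME
  Key:       EAEAE
Step 2: Encrypt each letter:
  P(15) + E(4) = (15+4) mod 26 = 19 = T
  R(17) + A(0) = (17+0) mod 26 = 17 = R
  I(8) + E(4) = (8+4) mod 26 = 12 = M
  M(12) + A(0) = (12+0) mod 26 = 12 = M
  E(4) + E(4) = (4+4) mod 26 = 8 = I
Ciphertext: TRMMI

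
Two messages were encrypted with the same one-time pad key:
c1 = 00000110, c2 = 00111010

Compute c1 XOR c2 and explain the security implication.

Step 1: c1 XOR c2 = (m1 XOR k) XOR (m2 XOR k).
Step 2: By XOR associativity/commutativity: = m1 XOR m2 XOR k XOR k = m1 XOR m2.
Step 3: 00000110 XOR 00111010 = 00111100 = 60.
Step 4: The key cancels out! An attacker learns m1 XOR m2 = 60, revealing the relationship between plaintexts.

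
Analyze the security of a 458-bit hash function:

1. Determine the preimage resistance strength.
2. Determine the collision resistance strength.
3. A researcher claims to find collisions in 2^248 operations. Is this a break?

Step 1: Preimage resistance requires brute-force of 2^458 operations.
Step 2: Collision resistance (birthday bound) = 2^(458/2) = 2^229.
Step 3: The claimed attack costs 2^248 operations.
Step 4: Since 2^248 >= 2^229, the claimed attack is no faster than the generic birthday attack, so this does not break collision resistance.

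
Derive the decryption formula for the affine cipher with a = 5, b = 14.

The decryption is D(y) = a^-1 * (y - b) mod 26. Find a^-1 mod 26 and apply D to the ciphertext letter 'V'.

Step 1: Find a^-1, the modular inverse of 5 mod 26.
Step 2: We need 5 * a^-1 = 1 (mod 26).
Step 3: 5 * 21 = 105 = 4 * 26 + 1, so a^-1 = 21.
Step 4: D(y) = 21(y - 14) mod 26.
Step 5: Apply to 'V' (y = 21): D(21) = 21 * (21 - 14) mod 26 = 21 * 7 mod 26 = 17 -> 'R'.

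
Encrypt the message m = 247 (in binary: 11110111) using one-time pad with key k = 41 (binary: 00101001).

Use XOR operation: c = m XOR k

Step 1: Write out the XOR operation bit by bit:
  Message: 11110111
  Key:     00101001
  XOR:     11011110
Step 2: Convert to decimal: 11011110 = 222.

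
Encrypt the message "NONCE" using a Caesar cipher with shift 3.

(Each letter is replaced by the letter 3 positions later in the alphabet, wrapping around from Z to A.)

Step 1: For each letter, shift forward by 3 positions (mod 26).
  N (position 13) -> position (13+3) mod 26 = 16 -> Q
  O (position 14) -> position (14+3) mod 26 = 17 -> R
  N (position 13) -> position (13+3) mod 26 = 16 -> Q
  C (position 2) -> position (2+3) mod 26 = 5 -> F
  E (position 4) -> position (4+3) mod 26 = 7 -> H
Result: QRQFH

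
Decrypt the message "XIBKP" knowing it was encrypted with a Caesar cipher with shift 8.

Step 1: Reverse the shift by subtracting 8 from each letter position.
  X (position 23) -> position (23-8) mod 26 = 15 -> P
  I (position 8) -> position (8-8) mod 26 = 0 -> A
  B (position 1) -> position (1-8) mod 26 = 19 -> T
  K (position 10) -> position (10-8) mod 26 = 2 -> C
  P (position 15) -> position (15-8) mod 26 = 7 -> H
Decrypted message: PATCH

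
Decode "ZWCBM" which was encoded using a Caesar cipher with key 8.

Step 1: Reverse the shift by subtracting 8 from each letter position.
  Z (position 25) -> position (25-8) mod 26 = 17 -> R
  W (position 22) -> position (22-8) mod 26 = 14 -> O
  C (position 2) -> position (2-8) mod 26 = 20 -> U
  B (position 1) -> position (1-8) mod 26 = 19 -> T
  M (position 12) -> position (12-8) mod 26 = 4 -> E
Decrypted message: ROUTE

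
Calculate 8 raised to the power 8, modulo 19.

Step 1: Compute 8^8 mod 19 step by step, reducing modulo 19 at each step.
  8^1 mod 19 = 8
  8^2 mod 19 = (8 * 8) mod 19 = 7
  8^3 mod 19 = (7 * 8) mod 19 = 18
  8^4 mod 19 = (18 * 8) mod 19 = 11
  8^5 mod 19 = (11 * 8) mod 19 = 12
  8^6 mod 19 = (12 * 8) mod 19 = 1
  8^7 mod 19 = (1 * 8) mod 19 = 8
  8^8 mod 19 = (8 * 8) mod 19 = 7
Step 2: Result = 7.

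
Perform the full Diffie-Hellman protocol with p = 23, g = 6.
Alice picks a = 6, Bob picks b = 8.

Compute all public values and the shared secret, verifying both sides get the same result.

Step 1: A = g^a mod p = 6^6 mod 23 = 12.
Step 2: B = g^b mod p = 6^8 mod 23 = 18.
Step 3: Alice computes s = B^a mod p = 18^6 mod 23 = 8.
Step 4: Bob computes s = A^b mod p = 12^8 mod 23 = 8.
Both sides agree: shared secret = 8.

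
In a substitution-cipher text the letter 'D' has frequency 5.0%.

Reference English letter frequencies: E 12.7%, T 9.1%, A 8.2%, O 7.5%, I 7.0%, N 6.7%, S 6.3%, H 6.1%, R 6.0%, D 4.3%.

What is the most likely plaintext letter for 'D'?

Step 1: The observed frequency is 5.0%.
Step 2: Compare with English frequencies:
  E: 12.7% (difference: 7.7%)
  T: 9.1% (difference: 4.1%)
  A: 8.2% (difference: 3.2%)
  O: 7.5% (difference: 2.5%)
  I: 7.0% (difference: 2.0%)
  N: 6.7% (difference: 1.7%)
  S: 6.3% (difference: 1.3%)
  H: 6.1% (difference: 1.1%)
  R: 6.0% (difference: 1.0%)
  D: 4.3% (difference: 0.7%) <-- closest
Step 3: 'D' most likely represents 'D' (frequency 4.3%).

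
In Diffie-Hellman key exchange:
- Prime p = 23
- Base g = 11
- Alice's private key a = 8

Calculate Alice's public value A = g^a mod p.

Step 1: A = g^a mod p = 11^8 mod 23.
  11^1 mod 23 = 11
  11^2 mod 23 = (11 * 11) mod 23 = 6
  11^3 mod 23 = (6 * 11) mod 23 = 20
  11^4 mod 23 = (20 * 11) mod 23 = 13
  11^5 mod 23 = (13 * 11) mod 23 = 5
  11^6 mod 23 = (5 * 11) mod 23 = 9
  11^7 mod 23 = (9 * 11) mod 23 = 7
  11^8 mod 23 = (7 * 11) mod 23 = 8
Result: A = 8.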